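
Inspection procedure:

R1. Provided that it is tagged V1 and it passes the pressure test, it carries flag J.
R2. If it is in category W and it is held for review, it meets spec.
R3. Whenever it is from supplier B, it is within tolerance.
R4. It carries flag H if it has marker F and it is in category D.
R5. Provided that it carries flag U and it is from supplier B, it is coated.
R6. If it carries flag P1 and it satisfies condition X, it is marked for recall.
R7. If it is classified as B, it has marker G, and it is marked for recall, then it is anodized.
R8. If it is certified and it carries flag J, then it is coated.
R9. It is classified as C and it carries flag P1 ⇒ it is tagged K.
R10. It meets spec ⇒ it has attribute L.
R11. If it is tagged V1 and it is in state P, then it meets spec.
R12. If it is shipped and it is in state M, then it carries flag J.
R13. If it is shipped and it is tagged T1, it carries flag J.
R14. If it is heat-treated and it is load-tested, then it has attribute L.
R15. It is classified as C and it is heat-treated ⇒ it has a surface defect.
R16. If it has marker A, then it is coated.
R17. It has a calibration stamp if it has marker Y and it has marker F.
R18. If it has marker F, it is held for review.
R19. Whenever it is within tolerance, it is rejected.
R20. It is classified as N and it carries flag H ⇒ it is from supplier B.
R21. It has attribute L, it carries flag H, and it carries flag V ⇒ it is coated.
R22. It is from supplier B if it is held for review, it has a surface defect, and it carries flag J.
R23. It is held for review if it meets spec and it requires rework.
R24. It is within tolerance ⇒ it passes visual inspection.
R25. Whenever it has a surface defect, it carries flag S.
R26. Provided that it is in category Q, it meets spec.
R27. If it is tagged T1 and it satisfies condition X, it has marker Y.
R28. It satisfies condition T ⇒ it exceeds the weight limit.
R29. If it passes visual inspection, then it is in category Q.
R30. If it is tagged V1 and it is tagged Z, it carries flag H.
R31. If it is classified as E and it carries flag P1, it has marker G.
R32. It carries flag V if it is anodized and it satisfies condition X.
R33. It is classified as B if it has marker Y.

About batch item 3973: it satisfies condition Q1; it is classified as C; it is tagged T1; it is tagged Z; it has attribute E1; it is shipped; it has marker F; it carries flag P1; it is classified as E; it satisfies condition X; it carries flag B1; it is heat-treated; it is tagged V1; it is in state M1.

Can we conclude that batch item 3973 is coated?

Yes

By R6 (it carries flag P1, it satisfies condition X): it is marked for recall.
By R13 (it is shipped, it is tagged T1): it carries flag J.
By R15 (it is classified as C, it is heat-treated): it has a surface defect.
By R18 (it has marker F): it is held for review.
By R22 (it is held for review, it has a surface defect, it carries flag J): it is from supplier B.
By R27 (it is tagged T1, it satisfies condition X): it has marker Y.
By R30 (it is tagged V1, it is tagged Z): it carries flag H.
By R31 (it is classified as E, it carries flag P1): it has marker G.
By R33 (it has marker Y): it is classified as B.
By R3 (it is from supplier B): it is within tolerance.
By R7 (it is classified as B, it has marker G, it is marked for recall): it is anodized.
By R24 (it is within tolerance): it passes visual inspection.
By R29 (it passes visual inspection): it is in category Q.
By R32 (it is anodized, it satisfies condition X): it carries flag V.
By R26 (it is in category Q): it meets spec.
By R10 (it meets spec): it has attribute L.
By R21 (it has attribute L, it carries flag H, it carries flag V): it is coated.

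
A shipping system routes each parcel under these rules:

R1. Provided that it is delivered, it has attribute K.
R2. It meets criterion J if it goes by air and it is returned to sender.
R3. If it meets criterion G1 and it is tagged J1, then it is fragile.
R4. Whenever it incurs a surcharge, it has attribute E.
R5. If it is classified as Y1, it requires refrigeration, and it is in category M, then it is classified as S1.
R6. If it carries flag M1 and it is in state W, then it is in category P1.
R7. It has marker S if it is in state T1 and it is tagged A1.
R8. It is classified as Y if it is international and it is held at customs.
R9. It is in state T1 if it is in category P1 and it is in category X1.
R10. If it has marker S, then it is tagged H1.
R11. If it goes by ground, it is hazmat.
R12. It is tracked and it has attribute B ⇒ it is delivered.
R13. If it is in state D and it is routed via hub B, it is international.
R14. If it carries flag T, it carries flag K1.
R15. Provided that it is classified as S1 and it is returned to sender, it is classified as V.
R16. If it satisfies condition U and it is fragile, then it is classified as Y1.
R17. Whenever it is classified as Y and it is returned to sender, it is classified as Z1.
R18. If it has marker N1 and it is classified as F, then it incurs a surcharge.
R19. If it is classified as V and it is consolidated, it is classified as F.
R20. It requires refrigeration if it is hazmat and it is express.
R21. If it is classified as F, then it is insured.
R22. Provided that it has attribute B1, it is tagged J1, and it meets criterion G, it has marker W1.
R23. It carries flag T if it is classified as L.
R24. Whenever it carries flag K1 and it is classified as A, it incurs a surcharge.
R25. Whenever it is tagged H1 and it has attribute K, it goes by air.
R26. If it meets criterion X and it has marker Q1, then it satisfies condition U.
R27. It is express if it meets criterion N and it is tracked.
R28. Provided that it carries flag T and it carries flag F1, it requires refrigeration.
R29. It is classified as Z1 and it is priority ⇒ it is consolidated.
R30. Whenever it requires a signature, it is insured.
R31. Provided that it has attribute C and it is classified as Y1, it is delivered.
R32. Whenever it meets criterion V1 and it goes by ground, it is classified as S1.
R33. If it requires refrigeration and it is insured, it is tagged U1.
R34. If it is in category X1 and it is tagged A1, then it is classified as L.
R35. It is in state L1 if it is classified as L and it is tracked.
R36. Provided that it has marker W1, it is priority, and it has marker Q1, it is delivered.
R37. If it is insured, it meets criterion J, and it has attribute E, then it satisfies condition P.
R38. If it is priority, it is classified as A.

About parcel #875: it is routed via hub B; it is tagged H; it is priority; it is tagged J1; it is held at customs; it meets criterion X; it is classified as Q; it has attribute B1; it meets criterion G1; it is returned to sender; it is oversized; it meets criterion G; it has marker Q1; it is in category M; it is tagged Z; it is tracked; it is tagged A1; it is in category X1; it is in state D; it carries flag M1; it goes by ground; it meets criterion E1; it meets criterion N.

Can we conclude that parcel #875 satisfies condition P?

Forward chaining from the given facts derives: is fragile, is hazmat, is international, has marker W1, satisfies condition U, is express, is classified as L, is in state L1, is delivered, is classified as A, has attribute K, is classified as Y, is classified as Y1, is classified as Z1, requires refrigeration, carries flag T, is consolidated, is classified as S1, carries flag K1, is classified as V, is classified as F, is insured, incurs a surcharge, is tagged U1, has attribute E.
The only rule concluding "it satisfies condition P" is R37, which needs "it meets criterion J"; that is never established.

No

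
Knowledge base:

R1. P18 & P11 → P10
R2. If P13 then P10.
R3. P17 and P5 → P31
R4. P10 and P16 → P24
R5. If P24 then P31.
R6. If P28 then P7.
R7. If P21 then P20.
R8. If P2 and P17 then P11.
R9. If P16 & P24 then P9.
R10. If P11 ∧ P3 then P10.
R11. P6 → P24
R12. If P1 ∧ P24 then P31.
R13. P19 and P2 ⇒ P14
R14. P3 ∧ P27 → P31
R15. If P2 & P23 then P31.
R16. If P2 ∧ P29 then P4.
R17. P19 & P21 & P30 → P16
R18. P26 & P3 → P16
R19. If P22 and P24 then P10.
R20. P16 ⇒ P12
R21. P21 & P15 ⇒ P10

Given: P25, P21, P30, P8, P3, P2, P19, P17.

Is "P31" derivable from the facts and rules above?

Yes

P11  (by R8: P2, P17)
P10  (by R10: P11, P3)
P16  (by R17: P19, P21, P30)
P24  (by R4: P10, P16)
P31  (by R5: P24)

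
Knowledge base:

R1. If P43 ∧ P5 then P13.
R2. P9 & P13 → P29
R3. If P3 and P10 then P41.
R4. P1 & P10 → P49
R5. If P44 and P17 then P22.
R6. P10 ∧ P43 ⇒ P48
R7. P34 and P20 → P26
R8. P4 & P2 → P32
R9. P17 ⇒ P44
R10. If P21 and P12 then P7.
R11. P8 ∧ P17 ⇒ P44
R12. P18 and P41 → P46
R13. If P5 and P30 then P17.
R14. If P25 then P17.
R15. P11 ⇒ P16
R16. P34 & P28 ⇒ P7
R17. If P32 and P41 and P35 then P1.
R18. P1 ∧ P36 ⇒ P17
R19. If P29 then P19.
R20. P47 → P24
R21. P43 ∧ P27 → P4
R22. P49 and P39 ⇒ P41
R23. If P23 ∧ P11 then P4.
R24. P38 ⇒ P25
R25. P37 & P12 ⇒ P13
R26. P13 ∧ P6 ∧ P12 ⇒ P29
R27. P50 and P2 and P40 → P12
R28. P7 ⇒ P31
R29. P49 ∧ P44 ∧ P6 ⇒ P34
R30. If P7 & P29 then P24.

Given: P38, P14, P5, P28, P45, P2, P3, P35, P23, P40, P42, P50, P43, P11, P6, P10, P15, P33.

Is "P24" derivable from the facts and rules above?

P13  (by R1: P43, P5)
P41  (by R3: P3, P10)
P4  (by R23: P23, P11)
P25  (by R24: P38)
P12  (by R27: P50, P2, P40)
P32  (by R8: P4, P2)
P17  (by R14: P25)
P1  (by R17: P32, P41, P35)
P29  (by R26: P13, P6, P12)
P49  (by R4: P1, P10)
P44  (by R9: P17)
P34  (by R29: P49, P44, P6)
P7  (by R16: P34, P28)
P24  (by R30: P7, P29)

Yes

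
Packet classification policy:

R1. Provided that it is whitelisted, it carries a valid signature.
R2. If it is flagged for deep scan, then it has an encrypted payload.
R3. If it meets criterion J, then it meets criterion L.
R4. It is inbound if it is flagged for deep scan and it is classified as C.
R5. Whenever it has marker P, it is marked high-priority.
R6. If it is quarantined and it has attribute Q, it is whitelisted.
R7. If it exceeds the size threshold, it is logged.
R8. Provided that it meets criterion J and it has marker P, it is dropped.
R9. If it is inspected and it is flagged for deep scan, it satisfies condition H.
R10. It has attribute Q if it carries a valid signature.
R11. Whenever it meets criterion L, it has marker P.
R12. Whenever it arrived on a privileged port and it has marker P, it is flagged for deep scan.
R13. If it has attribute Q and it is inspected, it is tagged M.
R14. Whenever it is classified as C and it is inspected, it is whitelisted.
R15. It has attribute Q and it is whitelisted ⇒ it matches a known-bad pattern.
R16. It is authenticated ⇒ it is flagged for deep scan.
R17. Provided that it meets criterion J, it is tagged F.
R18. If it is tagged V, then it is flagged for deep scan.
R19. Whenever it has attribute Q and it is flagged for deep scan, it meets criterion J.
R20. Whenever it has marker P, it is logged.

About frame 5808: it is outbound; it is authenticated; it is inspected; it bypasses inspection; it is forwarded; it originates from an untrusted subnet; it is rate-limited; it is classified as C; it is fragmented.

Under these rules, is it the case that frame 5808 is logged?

Yes

By R14 (it is classified as C, it is inspected): it is whitelisted.
By R16 (it is authenticated): it is flagged for deep scan.
By R1 (it is whitelisted): it carries a valid signature.
By R10 (it carries a valid signature): it has attribute Q.
By R19 (it has attribute Q, it is flagged for deep scan): it meets criterion J.
By R3 (it meets criterion J): it meets criterion L.
By R11 (it meets criterion L): it has marker P.
By R20 (it has marker P): it is logged.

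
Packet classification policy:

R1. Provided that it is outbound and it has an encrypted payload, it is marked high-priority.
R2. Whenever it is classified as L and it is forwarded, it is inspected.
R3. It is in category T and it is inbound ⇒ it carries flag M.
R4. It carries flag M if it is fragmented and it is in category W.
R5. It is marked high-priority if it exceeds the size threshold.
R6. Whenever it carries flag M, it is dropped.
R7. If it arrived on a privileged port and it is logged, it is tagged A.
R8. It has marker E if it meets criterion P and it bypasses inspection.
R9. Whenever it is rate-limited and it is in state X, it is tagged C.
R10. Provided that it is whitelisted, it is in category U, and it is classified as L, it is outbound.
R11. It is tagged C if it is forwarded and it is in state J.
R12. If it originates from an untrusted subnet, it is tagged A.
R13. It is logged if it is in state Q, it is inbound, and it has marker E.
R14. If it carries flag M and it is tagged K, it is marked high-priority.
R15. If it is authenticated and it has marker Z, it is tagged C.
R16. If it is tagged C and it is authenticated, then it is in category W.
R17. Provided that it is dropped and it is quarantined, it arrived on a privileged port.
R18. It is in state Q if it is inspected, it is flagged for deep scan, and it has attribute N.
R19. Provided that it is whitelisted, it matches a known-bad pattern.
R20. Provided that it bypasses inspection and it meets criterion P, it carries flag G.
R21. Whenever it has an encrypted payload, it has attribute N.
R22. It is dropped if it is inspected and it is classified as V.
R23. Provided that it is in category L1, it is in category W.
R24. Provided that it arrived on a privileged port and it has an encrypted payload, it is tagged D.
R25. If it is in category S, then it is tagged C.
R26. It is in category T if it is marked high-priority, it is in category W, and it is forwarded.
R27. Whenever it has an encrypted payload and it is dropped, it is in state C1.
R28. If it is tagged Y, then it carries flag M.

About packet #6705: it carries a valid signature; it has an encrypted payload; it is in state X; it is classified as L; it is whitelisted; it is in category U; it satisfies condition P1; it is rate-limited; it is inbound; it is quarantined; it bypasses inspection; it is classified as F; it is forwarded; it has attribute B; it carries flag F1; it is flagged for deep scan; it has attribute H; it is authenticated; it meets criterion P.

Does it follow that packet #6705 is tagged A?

Yes

By R2 (it is classified as L, it is forwarded): it is inspected.
By R8 (it meets criterion P, it bypasses inspection): it has marker E.
By R9 (it is rate-limited, it is in state X): it is tagged C.
By R10 (it is whitelisted, it is in category U, it is classified as L): it is outbound.
By R16 (it is tagged C, it is authenticated): it is in category W.
By R21 (it has an encrypted payload): it has attribute N.
By R1 (it is outbound, it has an encrypted payload): it is marked high-priority.
By R18 (it is inspected, it is flagged for deep scan, it has attribute N): it is in state Q.
By R26 (it is marked high-priority, it is in category W, it is forwarded): it is in category T.
By R3 (it is in category T, it is inbound): it carries flag M.
By R6 (it carries flag M): it is dropped.
By R13 (it is in state Q, it is inbound, it has marker E): it is logged.
By R17 (it is dropped, it is quarantined): it arrived on a privileged port.
By R7 (it arrived on a privileged port, it is logged): it is tagged A.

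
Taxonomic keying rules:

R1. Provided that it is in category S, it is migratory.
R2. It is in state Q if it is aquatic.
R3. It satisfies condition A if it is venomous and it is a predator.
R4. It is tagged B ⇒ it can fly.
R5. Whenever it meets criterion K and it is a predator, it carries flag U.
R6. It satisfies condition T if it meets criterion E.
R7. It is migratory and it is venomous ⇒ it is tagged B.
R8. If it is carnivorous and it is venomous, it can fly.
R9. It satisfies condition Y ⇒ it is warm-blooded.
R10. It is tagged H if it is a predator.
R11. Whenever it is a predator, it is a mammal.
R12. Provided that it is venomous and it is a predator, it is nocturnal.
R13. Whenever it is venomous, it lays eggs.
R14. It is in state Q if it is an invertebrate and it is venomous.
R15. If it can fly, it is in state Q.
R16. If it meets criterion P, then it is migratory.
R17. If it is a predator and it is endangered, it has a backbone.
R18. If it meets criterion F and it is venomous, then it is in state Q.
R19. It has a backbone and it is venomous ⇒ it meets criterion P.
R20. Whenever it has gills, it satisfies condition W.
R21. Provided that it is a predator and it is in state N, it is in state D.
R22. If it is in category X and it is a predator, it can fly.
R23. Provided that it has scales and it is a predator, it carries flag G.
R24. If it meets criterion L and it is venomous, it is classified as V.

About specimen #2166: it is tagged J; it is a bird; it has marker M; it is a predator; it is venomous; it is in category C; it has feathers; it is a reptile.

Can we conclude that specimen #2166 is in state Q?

Forward chaining from the given facts derives: satisfies condition A, is tagged H, is a mammal, is nocturnal, lays eggs.
Rules concluding "it is in state Q": R2 needs "it is aquatic"; R14 needs "it is an invertebrate"; R15 needs "it can fly"; R18 needs "it meets criterion F" — none of these are established.

No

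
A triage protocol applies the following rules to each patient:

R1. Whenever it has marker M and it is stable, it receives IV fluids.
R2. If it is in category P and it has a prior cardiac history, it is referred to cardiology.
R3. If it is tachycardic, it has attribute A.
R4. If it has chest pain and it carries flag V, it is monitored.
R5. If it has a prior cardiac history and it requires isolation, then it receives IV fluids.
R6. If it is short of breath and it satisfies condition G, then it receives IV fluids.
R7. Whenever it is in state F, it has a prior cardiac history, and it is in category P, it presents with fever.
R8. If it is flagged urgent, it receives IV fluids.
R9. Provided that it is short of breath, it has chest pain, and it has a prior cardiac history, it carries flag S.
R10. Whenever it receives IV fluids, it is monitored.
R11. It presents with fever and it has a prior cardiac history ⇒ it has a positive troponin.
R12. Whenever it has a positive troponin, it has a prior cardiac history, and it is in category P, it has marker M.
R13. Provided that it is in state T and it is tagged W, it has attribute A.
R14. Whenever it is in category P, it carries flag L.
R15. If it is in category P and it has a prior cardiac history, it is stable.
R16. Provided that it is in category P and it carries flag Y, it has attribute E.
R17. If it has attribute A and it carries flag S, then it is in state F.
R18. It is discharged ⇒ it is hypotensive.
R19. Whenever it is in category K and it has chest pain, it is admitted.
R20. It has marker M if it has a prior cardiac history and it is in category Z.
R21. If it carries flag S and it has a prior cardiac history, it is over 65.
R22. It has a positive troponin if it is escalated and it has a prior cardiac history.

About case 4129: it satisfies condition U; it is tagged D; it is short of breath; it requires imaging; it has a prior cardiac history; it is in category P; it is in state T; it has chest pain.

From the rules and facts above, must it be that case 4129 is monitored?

No

Forward chaining from the given facts derives: is referred to cardiology, carries flag S, carries flag L, is stable, is over 65.
Rules concluding "it is monitored": R4 needs "it carries flag V"; R10 needs "it receives IV fluids" — none of these are established.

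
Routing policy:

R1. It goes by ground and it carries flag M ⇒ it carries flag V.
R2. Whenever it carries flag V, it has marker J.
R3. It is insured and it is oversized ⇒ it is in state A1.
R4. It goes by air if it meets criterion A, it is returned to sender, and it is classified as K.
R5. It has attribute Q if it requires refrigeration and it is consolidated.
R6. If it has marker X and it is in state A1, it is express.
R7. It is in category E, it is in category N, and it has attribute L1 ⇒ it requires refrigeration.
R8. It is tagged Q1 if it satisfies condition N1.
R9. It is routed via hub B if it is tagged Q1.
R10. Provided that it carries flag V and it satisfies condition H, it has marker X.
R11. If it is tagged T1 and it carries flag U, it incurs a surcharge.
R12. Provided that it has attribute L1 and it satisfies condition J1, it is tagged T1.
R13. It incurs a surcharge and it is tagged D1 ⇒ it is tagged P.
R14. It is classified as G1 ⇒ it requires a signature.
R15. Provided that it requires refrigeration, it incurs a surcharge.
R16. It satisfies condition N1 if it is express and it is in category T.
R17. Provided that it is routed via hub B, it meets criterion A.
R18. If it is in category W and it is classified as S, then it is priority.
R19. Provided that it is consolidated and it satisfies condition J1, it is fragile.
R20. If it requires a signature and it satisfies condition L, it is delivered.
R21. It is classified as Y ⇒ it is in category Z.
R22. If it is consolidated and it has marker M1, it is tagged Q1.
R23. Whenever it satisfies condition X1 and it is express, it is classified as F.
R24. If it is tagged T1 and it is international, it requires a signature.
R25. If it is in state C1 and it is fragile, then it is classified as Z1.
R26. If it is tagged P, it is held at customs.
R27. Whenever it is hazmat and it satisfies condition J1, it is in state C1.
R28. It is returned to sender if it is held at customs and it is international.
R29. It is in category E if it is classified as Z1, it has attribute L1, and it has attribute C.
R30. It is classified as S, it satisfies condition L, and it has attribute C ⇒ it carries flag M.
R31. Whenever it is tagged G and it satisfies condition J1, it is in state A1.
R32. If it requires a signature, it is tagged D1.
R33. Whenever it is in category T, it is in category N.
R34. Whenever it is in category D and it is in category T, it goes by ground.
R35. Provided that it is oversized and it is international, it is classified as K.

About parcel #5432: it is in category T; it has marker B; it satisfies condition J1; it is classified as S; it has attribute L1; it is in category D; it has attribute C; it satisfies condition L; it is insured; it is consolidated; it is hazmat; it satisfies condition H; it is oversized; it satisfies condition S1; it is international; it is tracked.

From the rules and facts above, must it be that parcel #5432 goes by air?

By R3 (it is insured, it is oversized): it is in state A1.
By R12 (it has attribute L1, it satisfies condition J1): it is tagged T1.
By R19 (it is consolidated, it satisfies condition J1): it is fragile.
By R24 (it is tagged T1, it is international): it requires a signature.
By R27 (it is hazmat, it satisfies condition J1): it is in state C1.
By R30 (it is classified as S, it satisfies condition L, it has attribute C): it carries flag M.
By R32 (it requires a signature): it is tagged D1.
By R33 (it is in category T): it is in category N.
By R34 (it is in category D, it is in category T): it goes by ground.
By R35 (it is oversized, it is international): it is classified as K.
By R1 (it goes by ground, it carries flag M): it carries flag V.
By R10 (it carries flag V, it satisfies condition H): it has marker X.
By R25 (it is in state C1, it is fragile): it is classified as Z1.
By R29 (it is classified as Z1, it has attribute L1, it has attribute C): it is in category E.
By R6 (it has marker X, it is in state A1): it is express.
By R7 (it is in category E, it is in category N, it has attribute L1): it requires refrigeration.
By R15 (it requires refrigeration): it incurs a surcharge.
By R16 (it is express, it is in category T): it satisfies condition N1.
By R8 (it satisfies condition N1): it is tagged Q1.
By R9 (it is tagged Q1): it is routed via hub B.
By R13 (it incurs a surcharge, it is tagged D1): it is tagged P.
By R17 (it is routed via hub B): it meets criterion A.
By R26 (it is tagged P): it is held at customs.
By R28 (it is held at customs, it is international): it is returned to sender.
By R4 (it meets criterion A, it is returned to sender, it is classified as K): it goes by air.

Yes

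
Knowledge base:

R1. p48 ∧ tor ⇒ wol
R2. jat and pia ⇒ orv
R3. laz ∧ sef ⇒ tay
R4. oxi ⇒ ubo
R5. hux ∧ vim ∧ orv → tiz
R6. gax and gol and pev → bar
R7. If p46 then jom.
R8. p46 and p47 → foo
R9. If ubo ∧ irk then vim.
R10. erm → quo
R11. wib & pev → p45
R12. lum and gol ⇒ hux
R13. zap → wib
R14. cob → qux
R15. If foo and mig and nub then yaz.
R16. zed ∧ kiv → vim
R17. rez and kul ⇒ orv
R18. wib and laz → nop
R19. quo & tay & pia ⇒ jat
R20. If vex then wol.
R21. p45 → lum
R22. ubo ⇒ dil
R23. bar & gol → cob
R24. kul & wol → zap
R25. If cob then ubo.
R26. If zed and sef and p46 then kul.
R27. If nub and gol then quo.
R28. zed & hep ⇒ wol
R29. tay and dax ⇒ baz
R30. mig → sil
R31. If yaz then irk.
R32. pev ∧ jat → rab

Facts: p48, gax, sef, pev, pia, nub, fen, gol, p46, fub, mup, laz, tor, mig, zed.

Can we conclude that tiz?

Forward chaining from the given facts derives: wol, tay, bar, jom, cob, ubo, kul, quo, sil, qux, jat, dil, zap, rab, orv, wib, nop, p45, lum, hux.
The only rule concluding tiz is R5, which needs vim; that is never established.

No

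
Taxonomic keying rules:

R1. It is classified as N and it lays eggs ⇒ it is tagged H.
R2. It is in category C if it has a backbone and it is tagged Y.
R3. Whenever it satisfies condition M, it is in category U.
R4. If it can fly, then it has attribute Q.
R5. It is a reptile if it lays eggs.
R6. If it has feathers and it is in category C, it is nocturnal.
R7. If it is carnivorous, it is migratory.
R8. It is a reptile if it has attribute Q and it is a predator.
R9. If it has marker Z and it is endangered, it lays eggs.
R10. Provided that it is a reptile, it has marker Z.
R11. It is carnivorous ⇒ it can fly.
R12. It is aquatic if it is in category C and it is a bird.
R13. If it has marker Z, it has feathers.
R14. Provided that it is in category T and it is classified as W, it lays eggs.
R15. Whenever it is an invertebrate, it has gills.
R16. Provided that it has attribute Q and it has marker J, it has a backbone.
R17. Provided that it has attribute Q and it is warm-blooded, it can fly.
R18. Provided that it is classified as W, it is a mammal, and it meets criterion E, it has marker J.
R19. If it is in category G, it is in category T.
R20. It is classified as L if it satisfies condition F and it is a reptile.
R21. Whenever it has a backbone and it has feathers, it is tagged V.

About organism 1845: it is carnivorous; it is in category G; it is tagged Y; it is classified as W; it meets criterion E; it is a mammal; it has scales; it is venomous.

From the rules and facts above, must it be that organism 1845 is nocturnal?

Yes

By R11 (it is carnivorous): it can fly.
By R18 (it is classified as W, it is a mammal, it meets criterion E): it has marker J.
By R19 (it is in category G): it is in category T.
By R4 (it can fly): it has attribute Q.
By R14 (it is in category T, it is classified as W): it lays eggs.
By R16 (it has attribute Q, it has marker J): it has a backbone.
By R2 (it has a backbone, it is tagged Y): it is in category C.
By R5 (it lays eggs): it is a reptile.
By R10 (it is a reptile): it has marker Z.
By R13 (it has marker Z): it has feathers.
By R6 (it has feathers, it is in category C): it is nocturnal.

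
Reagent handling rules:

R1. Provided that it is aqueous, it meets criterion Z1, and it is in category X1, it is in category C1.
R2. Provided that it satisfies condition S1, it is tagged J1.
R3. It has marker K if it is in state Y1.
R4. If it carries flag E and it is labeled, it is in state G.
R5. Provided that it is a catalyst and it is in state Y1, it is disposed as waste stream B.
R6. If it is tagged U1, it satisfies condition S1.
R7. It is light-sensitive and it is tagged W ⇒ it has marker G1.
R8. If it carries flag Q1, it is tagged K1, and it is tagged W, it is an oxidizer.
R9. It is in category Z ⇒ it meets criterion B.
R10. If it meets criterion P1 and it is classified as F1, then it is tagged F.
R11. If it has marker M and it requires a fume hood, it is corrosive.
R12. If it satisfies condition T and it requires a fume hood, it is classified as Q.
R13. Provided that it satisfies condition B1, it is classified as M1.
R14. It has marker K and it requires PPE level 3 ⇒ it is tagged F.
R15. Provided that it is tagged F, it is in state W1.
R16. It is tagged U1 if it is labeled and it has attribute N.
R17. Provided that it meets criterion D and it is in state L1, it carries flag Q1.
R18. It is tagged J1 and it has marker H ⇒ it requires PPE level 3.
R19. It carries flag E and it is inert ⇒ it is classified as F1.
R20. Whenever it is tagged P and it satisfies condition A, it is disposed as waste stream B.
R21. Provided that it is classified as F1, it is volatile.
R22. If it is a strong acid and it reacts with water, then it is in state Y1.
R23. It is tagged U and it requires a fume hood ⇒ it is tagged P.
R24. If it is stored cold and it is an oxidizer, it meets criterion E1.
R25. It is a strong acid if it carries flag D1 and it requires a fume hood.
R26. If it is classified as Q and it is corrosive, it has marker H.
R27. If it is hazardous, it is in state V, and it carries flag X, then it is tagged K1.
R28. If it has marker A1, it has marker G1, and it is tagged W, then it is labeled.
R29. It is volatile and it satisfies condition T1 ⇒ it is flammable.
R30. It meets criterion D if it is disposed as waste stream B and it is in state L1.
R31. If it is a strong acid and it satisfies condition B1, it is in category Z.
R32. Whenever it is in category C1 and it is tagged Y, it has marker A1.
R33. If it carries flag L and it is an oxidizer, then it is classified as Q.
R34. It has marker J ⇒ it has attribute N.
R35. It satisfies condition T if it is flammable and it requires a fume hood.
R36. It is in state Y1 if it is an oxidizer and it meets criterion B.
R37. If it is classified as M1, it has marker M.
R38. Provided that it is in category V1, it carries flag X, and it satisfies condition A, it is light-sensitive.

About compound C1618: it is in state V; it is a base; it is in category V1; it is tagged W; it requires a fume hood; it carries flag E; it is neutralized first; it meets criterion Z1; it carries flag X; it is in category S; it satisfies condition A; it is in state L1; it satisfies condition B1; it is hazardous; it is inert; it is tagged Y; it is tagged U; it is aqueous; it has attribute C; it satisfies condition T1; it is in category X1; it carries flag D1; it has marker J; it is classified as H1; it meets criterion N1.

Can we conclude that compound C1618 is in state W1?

Yes

By R1 (it is aqueous, it meets criterion Z1, it is in category X1): it is in category C1.
By R13 (it satisfies condition B1): it is classified as M1.
By R19 (it carries flag E, it is inert): it is classified as F1.
By R21 (it is classified as F1): it is volatile.
By R23 (it is tagged U, it requires a fume hood): it is tagged P.
By R25 (it carries flag D1, it requires a fume hood): it is a strong acid.
By R27 (it is hazardous, it is in state V, it carries flag X): it is tagged K1.
By R29 (it is volatile, it satisfies condition T1): it is flammable.
By R31 (it is a strong acid, it satisfies condition B1): it is in category Z.
By R32 (it is in category C1, it is tagged Y): it has marker A1.
By R34 (it has marker J): it has attribute N.
By R35 (it is flammable, it requires a fume hood): it satisfies condition T.
By R37 (it is classified as M1): it has marker M.
By R38 (it is in category V1, it carries flag X, it satisfies condition A): it is light-sensitive.
By R7 (it is light-sensitive, it is tagged W): it has marker G1.
By R9 (it is in category Z): it meets criterion B.
By R11 (it has marker M, it requires a fume hood): it is corrosive.
By R12 (it satisfies condition T, it requires a fume hood): it is classified as Q.
By R20 (it is tagged P, it satisfies condition A): it is disposed as waste stream B.
By R26 (it is classified as Q, it is corrosive): it has marker H.
By R28 (it has marker A1, it has marker G1, it is tagged W): it is labeled.
By R30 (it is disposed as waste stream B, it is in state L1): it meets criterion D.
By R16 (it is labeled, it has attribute N): it is tagged U1.
By R17 (it meets criterion D, it is in state L1): it carries flag Q1.
By R6 (it is tagged U1): it satisfies condition S1.
By R8 (it carries flag Q1, it is tagged K1, it is tagged W): it is an oxidizer.
By R36 (it is an oxidizer, it meets criterion B): it is in state Y1.
By R2 (it satisfies condition S1): it is tagged J1.
By R3 (it is in state Y1): it has marker K.
By R18 (it is tagged J1, it has marker H): it requires PPE level 3.
By R14 (it has marker K, it requires PPE level 3): it is tagged F.
By R15 (it is tagged F): it is in state W1.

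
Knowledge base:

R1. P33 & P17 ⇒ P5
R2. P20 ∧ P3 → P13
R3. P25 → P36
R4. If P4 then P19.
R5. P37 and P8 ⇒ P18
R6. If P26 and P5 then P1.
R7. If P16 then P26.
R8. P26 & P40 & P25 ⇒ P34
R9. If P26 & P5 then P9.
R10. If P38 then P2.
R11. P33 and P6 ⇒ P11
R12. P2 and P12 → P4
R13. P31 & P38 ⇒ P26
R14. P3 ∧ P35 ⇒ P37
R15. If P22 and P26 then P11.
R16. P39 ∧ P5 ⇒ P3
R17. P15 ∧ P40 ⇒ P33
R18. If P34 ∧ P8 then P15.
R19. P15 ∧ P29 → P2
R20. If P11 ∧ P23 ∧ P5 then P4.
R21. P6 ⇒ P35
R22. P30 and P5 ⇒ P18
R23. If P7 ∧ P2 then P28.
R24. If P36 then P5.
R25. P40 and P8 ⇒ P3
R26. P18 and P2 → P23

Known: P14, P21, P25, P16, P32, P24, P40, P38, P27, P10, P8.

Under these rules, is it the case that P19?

No

Forward chaining from the given facts derives: P36, P26, P34, P2, P15, P5, P3, P1, P9, P33.
The only rule concluding P19 is R4, which needs P4; that is never established.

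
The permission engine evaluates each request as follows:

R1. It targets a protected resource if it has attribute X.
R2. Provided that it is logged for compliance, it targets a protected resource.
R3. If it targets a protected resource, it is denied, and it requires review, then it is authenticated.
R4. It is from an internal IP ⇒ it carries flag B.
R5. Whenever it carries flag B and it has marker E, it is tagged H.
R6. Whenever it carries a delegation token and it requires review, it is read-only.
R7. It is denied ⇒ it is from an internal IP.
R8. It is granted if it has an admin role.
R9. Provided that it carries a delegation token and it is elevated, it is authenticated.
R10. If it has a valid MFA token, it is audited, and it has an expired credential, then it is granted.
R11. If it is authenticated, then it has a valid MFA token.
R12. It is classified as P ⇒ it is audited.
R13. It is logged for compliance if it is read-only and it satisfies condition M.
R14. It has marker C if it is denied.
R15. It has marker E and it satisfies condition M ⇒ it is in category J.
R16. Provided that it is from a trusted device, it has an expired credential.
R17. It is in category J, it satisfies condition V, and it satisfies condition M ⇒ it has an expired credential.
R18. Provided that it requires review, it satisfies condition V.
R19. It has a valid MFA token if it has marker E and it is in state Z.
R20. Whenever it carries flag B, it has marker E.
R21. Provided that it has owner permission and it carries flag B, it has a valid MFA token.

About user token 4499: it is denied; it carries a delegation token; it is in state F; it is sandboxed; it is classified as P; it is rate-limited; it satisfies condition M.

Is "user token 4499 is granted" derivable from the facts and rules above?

No

Forward chaining from the given facts derives: is from an internal IP, is audited, has marker C, carries flag B, has marker E, is tagged H, is in category J.
Rules concluding "it is granted": R8 needs "it has an admin role"; R10 needs "it has a valid MFA token" — none of these are established.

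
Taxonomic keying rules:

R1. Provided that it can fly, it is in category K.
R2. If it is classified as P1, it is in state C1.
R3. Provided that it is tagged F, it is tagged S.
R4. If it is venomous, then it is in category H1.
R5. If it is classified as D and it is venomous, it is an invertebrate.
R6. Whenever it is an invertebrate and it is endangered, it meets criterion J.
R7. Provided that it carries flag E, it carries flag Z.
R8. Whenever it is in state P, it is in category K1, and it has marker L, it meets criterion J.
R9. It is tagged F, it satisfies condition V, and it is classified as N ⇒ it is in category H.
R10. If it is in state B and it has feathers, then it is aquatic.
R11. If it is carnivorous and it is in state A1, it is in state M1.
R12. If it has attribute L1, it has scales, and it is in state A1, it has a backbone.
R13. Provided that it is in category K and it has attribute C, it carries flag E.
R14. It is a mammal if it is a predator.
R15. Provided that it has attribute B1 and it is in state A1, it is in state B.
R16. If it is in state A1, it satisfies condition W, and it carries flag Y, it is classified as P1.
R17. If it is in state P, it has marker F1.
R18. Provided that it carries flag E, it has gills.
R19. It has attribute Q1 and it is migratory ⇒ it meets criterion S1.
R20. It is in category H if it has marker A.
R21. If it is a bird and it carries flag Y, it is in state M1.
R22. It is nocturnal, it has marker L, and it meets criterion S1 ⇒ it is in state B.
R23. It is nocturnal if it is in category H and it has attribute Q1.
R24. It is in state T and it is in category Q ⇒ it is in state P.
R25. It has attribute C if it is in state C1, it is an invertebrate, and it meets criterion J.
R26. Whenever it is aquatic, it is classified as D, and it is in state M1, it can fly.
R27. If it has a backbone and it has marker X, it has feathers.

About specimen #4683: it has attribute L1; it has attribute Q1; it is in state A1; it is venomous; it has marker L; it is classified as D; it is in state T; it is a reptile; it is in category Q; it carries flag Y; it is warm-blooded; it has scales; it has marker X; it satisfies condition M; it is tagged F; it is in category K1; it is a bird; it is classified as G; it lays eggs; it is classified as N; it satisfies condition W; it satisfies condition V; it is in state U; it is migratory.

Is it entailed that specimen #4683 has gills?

Yes

By R5 (it is classified as D, it is venomous): it is an invertebrate.
By R9 (it is tagged F, it satisfies condition V, it is classified as N): it is in category H.
By R12 (it has attribute L1, it has scales, it is in state A1): it has a backbone.
By R16 (it is in state A1, it satisfies condition W, it carries flag Y): it is classified as P1.
By R19 (it has attribute Q1, it is migratory): it meets criterion S1.
By R21 (it is a bird, it carries flag Y): it is in state M1.
By R23 (it is in category H, it has attribute Q1): it is nocturnal.
By R24 (it is in state T, it is in category Q): it is in state P.
By R27 (it has a backbone, it has marker X): it has feathers.
By R2 (it is classified as P1): it is in state C1.
By R8 (it is in state P, it is in category K1, it has marker L): it meets criterion J.
By R22 (it is nocturnal, it has marker L, it meets criterion S1): it is in state B.
By R25 (it is in state C1, it is an invertebrate, it meets criterion J): it has attribute C.
By R10 (it is in state B, it has feathers): it is aquatic.
By R26 (it is aquatic, it is classified as D, it is in state M1): it can fly.
By R1 (it can fly): it is in category K.
By R13 (it is in category K, it has attribute C): it carries flag E.
By R18 (it carries flag E): it has gills.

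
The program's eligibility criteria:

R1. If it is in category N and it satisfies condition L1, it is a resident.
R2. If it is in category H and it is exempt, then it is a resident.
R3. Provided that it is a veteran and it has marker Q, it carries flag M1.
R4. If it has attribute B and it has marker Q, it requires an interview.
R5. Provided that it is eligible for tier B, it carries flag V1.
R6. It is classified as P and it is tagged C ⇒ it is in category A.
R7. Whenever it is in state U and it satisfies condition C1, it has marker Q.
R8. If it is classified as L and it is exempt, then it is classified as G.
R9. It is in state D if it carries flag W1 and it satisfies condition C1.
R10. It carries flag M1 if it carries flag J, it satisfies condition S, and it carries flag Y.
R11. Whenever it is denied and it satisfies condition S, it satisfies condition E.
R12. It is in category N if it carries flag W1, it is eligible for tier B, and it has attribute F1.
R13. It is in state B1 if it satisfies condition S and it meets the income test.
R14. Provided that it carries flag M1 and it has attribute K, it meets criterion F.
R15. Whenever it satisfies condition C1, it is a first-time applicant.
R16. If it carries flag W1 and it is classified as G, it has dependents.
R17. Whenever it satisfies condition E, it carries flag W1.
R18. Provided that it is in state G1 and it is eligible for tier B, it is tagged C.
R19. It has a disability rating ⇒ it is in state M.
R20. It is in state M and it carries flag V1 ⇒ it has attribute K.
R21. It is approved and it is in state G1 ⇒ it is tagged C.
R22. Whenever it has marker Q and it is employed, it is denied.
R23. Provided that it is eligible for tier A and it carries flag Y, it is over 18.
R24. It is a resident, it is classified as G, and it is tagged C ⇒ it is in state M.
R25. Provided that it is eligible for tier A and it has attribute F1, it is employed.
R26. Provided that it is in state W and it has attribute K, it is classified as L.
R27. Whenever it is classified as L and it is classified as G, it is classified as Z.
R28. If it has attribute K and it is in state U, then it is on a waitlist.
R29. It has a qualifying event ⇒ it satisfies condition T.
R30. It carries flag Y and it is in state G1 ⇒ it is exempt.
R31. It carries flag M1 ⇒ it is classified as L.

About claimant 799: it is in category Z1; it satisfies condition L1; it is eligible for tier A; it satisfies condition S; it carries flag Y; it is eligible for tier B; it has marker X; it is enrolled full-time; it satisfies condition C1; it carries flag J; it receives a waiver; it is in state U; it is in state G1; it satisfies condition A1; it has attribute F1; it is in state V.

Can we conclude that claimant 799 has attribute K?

Yes

By R5 (it is eligible for tier B): it carries flag V1.
By R7 (it is in state U, it satisfies condition C1): it has marker Q.
By R10 (it carries flag J, it satisfies condition S, it carries flag Y): it carries flag M1.
By R18 (it is in state G1, it is eligible for tier B): it is tagged C.
By R25 (it is eligible for tier A, it has attribute F1): it is employed.
By R30 (it carries flag Y, it is in state G1): it is exempt.
By R31 (it carries flag M1): it is classified as L.
By R8 (it is classified as L, it is exempt): it is classified as G.
By R22 (it has marker Q, it is employed): it is denied.
By R11 (it is denied, it satisfies condition S): it satisfies condition E.
By R17 (it satisfies condition E): it carries flag W1.
By R12 (it carries flag W1, it is eligible for tier B, it has attribute F1): it is in category N.
By R1 (it is in category N, it satisfies condition L1): it is a resident.
By R24 (it is a resident, it is classified as G, it is tagged C): it is in state M.
By R20 (it is in state M, it carries flag V1): it has attribute K.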